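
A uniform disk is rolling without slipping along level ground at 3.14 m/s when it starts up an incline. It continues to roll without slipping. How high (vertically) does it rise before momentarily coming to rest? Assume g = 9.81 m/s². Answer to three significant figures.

With I = (1/2)MR², the ratio k = I/(MR²) is 0.5.
Pure rolling means v = ωR; then KE = ½Mv² + ½I(v/R)² = ½(1+k)Mv² = (3/4)Mv².
All of this converts to potential energy at the highest point: (3/4)Mv₀² = Mgh.
Thus h = (1+k)v₀²/(2g) = 1.5 × 3.14² / (2 × 9.81) ≈ 0.754 m.

h ≈ 0.754 m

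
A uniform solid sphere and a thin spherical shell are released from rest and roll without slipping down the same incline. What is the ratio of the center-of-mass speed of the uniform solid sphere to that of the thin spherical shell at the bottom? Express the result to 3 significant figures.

Each satisfies Mgh = ½(1+k)Mv² with k = I/(MR²), so v ∝ 1/√(1+k).
For the uniform solid sphere k = 0.4; for the thin spherical shell k = 2/3.
v₁/v₂ = √((1+k₂)/(1+k₁)) = √(1.667/1.4) ≈ 1.09.

v_ratio ≈ 1.09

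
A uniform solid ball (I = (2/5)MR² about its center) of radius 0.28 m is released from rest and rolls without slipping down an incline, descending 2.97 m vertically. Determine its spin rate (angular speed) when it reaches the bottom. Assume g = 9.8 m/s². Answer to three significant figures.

Here I = (2/5)MR², so the shape factor k = I/(MR²) = 0.4.
Pure rolling means v = ωR; then KE = ½Mv² + ½I(v/R)² = ½(1+k)Mv² = (7/10)Mv².
Energy conservation Mgh = ½(1+k)Mv² gives v = √(2gh/(1+k)) = √(2 × 9.8 × 2.97 / 1.4) = 6.448 m/s.
Then ω = v/R = 6.448 / 0.28 ≈ 23.0 rad/s.

ω ≈ 23.0 rad/s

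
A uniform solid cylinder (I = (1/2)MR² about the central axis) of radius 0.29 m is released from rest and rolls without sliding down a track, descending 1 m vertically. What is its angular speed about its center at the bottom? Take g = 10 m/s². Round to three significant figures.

ω ≈ 12.6 rad/s

Here I = (1/2)MR², so the shape factor k = I/(MR²) = 0.5.
Rolling without slipping gives ω = v/R, so the total kinetic energy is ½Mv² + ½Iω² = ½(1+k)Mv² = (3/4)Mv².
Energy conservation Mgh = ½(1+k)Mv² gives v = √(2gh/(1+k)) = √(2 × 10 × 1 / 1.5) = 3.651 m/s.
Then ω = v/R = 3.651 / 0.29 ≈ 12.6 rad/s.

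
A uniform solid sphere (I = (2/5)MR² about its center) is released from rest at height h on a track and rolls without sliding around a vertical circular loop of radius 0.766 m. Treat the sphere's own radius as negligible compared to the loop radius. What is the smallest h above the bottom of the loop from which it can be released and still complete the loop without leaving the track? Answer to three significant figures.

With I = (2/5)MR², the ratio k = I/(MR²) is 0.4.
At the top of the loop, the minimum-contact condition is Mg = Mv_top²/r, so v_top² = gr.
With ω = v/R, the kinetic energy at speed v is ½(1+k)Mv² = (7/10)Mv².
Energy conservation from release (height h) to the top (height 2r): Mgh = Mg(2r) + (7/10)M·gr.
Thus h_min = 2r + (1+k)r/2 = r(2 + 1.4/2) = 0.766 × 2.7 ≈ 2.07 m.

h_min ≈ 2.07 m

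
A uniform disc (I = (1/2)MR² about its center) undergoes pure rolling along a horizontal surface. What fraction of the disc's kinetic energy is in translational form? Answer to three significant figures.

fraction ≈ 0.667

The moment of inertia is (1/2)MR², giving k ≡ I/(MR²) = 0.5.
Since ω = v/R, the translational part is ½Mv² and the rotational part is ½I(v/R)² = ½kMv²; the total is ½(1+k)Mv².
The translational fraction is therefore 1/(1+k) = 1/1.5 ≈ 0.667.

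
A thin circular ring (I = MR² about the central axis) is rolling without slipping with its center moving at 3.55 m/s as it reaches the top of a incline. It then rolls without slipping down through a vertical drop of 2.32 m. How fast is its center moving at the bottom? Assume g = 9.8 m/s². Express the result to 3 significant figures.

v ≈ 5.94 m/s

Here I = MR², so the shape factor k = I/(MR²) = 1.
Rolling without slipping gives ω = v/R, so the total kinetic energy is ½Mv² + ½Iω² = ½(1+k)Mv² = Mv².
Energy conservation: Mv₀² + Mgh = Mv², so v² = v₀² + 2gh/(1+k).
v = √(3.55² + 2×9.8×2.32/2) = √35.34 ≈ 5.94 m/s.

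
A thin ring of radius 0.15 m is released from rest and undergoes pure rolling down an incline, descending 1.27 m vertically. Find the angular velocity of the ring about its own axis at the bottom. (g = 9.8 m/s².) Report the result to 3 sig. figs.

For this body I = MR², i.e. k = I/(MR²) = 1.
Since it rolls without slipping, ω = v/R and KE = ½Mv² + ½Iω² = ½(1+k)Mv² = Mv².
Energy conservation Mgh = ½(1+k)Mv² gives v = √(2gh/(1+k)) = √(2 × 9.8 × 1.27 / 2) = 3.528 m/s.
The angular speed follows from ω = v/R = 3.528/0.15 ≈ 23.5 rad/s.

ω ≈ 23.5 rad/s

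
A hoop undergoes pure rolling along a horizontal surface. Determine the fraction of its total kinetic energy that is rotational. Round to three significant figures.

fraction ≈ 0.500

For this body I = MR², i.e. k = I/(MR²) = 1.
Since ω = v/R, the translational part is ½Mv² and the rotational part is ½I(v/R)² = ½kMv²; the total is ½(1+k)Mv².
The rotational fraction is therefore k/(1+k) = 1/2 ≈ 0.500.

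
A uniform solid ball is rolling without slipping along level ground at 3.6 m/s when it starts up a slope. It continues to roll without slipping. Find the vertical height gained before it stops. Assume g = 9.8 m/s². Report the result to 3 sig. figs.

For this body I = (2/5)MR², i.e. k = I/(MR²) = 0.4.
Since it rolls without slipping, ω = v/R and KE = ½Mv² + ½Iω² = ½(1+k)Mv² = (7/10)Mv².
At the top the kinetic energy is zero, so (7/10)Mv₀² = Mgh.
Thus h = (1+k)v₀²/(2g) = 1.4 × 3.6² / (2 × 9.8) ≈ 0.926 m.

h ≈ 0.926 m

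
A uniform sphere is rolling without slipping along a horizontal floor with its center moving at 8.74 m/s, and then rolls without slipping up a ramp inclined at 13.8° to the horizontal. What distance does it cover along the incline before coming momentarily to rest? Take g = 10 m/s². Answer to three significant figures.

For this body I = (2/5)MR², i.e. k = I/(MR²) = 0.4.
Pure rolling means v = ωR; then KE = ½Mv² + ½I(v/R)² = ½(1+k)Mv² = (7/10)Mv².
Setting this equal to Mgh gives the vertical rise h = (1+k)v₀²/(2g) = 1.4×8.74²/(2×10) = 5.347 m.
Along the incline, d = h/sinθ = 5.347/sin13.8° ≈ 22.4 m.

d ≈ 22.4 m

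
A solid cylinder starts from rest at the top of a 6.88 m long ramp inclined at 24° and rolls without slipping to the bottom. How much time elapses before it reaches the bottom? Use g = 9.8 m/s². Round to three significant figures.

t ≈ 2.28 s

The moment of inertia is (1/2)MR², giving k ≡ I/(MR²) = 0.5.
Along the incline Mg sinθ − f = Ma, and torque about the center fR = Iα = kMR²(a/R) gives f = kMa.
Hence a = g sinθ/(1+k) = 9.8×sin24°/1.5 = 2.657 m/s².
With constant a from rest, t = √(2L/a) = √(2·6.88/2.657) ≈ 2.28 s.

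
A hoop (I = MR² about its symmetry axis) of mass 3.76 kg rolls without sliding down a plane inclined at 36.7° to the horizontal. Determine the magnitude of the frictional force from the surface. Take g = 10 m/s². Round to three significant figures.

f ≈ 11.2 N

The moment of inertia is MR², giving k ≡ I/(MR²) = 1.
Along the incline Mg sinθ − f = Ma, and torque about the center fR = Iα = kMR²(a/R) gives f = kMa.
Combining, a = g sinθ/(1+k) and f = kMa = kMg sinθ/(1+k).
f = 1 × 3.76 × 10 × sin36.7° / 2 ≈ 11.2 N.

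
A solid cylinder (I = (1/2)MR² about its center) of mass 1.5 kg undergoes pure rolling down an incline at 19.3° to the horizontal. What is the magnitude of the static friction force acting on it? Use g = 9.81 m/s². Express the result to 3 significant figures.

f ≈ 1.62 N

The moment of inertia is (1/2)MR², giving k ≡ I/(MR²) = 0.5.
Along the incline Mg sinθ − f = Ma, and torque about the center fR = Iα = kMR²(a/R) gives f = kMa.
Combining, a = g sinθ/(1+k) and f = kMa = kMg sinθ/(1+k).
f = 0.5 × 1.5 × 9.81 × sin19.3° / 1.5 ≈ 1.62 N.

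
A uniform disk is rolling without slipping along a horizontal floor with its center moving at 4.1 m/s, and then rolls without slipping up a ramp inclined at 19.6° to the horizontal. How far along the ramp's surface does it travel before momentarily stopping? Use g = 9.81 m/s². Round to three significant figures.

For this body I = (1/2)MR², i.e. k = I/(MR²) = 0.5.
Since it rolls without slipping, ω = v/R and KE = ½Mv² + ½Iω² = ½(1+k)Mv² = (3/4)Mv².
Setting this equal to Mgh gives the vertical rise h = (1+k)v₀²/(2g) = 1.5×4.1²/(2×9.81) = 1.285 m.
Along the incline, d = h/sinθ = 1.285/sin19.6° ≈ 3.83 m.

d ≈ 3.83 m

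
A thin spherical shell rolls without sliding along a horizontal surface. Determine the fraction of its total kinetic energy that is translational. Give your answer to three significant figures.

The moment of inertia is (2/3)MR², giving k ≡ I/(MR²) = 2/3.
Since ω = v/R, the translational part is ½Mv² and the rotational part is ½I(v/R)² = ½kMv²; the total is ½(1+k)Mv².
The translational fraction is therefore 1/(1+k) = 1/1.667 ≈ 0.600.

fraction ≈ 0.600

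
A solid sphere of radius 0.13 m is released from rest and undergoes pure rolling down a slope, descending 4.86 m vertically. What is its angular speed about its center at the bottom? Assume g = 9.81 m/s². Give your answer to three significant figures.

Here I = (2/5)MR², so the shape factor k = I/(MR²) = 0.4.
The rolling condition ω = v/R makes the rotational term ½I(v/R)² = ½kMv², so KE_total = ½(1+k)Mv² = (7/10)Mv².
Energy conservation Mgh = ½(1+k)Mv² gives v = √(2gh/(1+k)) = √(2 × 9.81 × 4.86 / 1.4) = 8.253 m/s.
Then ω = v/R = 8.253 / 0.13 ≈ 63.5 rad/s.

ω ≈ 63.5 rad/s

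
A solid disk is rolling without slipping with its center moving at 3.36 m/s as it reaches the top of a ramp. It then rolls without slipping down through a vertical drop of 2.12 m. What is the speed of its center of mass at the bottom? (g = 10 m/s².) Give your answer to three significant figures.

With I = (1/2)MR², the ratio k = I/(MR²) is 0.5.
The rolling condition ω = v/R makes the rotational term ½I(v/R)² = ½kMv², so KE_total = ½(1+k)Mv² = (3/4)Mv².
Conserving energy between top and bottom: (3/4)Mv² = (3/4)Mv₀² + Mgh, hence v² = v₀² + 2gh/(1+k).
v = √(3.36² + 2×10×2.12/1.5) = √39.56 ≈ 6.29 m/s.

v ≈ 6.29 m/s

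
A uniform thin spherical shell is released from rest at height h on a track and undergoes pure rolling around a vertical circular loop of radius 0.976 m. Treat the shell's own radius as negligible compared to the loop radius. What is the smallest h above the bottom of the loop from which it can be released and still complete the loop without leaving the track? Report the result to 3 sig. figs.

With I = (2/3)MR², the ratio k = I/(MR²) is 2/3.
At the top of the loop, the minimum-contact condition is Mg = Mv_top²/r, so v_top² = gr.
With ω = v/R, the kinetic energy at speed v is ½(1+k)Mv² = (5/6)Mv².
Energy conservation from release (height h) to the top (height 2r): Mgh = Mg(2r) + (5/6)M·gr.
Thus h_min = 2r + (1+k)r/2 = r(2 + 1.667/2) = 0.976 × 2.833 ≈ 2.77 m.

h_min ≈ 2.77 m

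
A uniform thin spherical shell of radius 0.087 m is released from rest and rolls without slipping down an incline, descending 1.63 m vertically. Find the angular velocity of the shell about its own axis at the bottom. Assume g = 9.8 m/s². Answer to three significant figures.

ω ≈ 50.3 rad/s

For this body I = (2/3)MR², i.e. k = I/(MR²) = 2/3.
The rolling condition ω = v/R makes the rotational term ½I(v/R)² = ½kMv², so KE_total = ½(1+k)Mv² = (5/6)Mv².
Energy conservation Mgh = ½(1+k)Mv² gives v = √(2gh/(1+k)) = √(2 × 9.8 × 1.63 / 1.667) = 4.378 m/s.
Then ω = v/R = 4.378 / 0.087 ≈ 50.3 rad/s.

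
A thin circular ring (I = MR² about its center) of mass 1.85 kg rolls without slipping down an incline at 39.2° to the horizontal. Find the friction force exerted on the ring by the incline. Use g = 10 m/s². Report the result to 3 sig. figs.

The moment of inertia is MR², giving k ≡ I/(MR²) = 1.
Newton's second law down the slope: Mg sinθ − f = Ma. The torque equation fR = Iα (with α = a/R) gives f = kMa.
Combining, a = g sinθ/(1+k) and f = kMa = kMg sinθ/(1+k).
f = 1 × 1.85 × 10 × sin39.2° / 2 ≈ 5.85 N.

f ≈ 5.85 N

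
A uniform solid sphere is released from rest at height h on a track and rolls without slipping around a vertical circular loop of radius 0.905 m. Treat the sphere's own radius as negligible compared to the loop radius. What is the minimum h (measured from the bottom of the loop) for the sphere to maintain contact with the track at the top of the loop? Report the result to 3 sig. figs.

h_min ≈ 2.44 m

For this body I = (2/5)MR², i.e. k = I/(MR²) = 0.4.
At the top, contact is just lost when gravity alone supplies the centripetal force: Mg = Mv_top²/r, i.e. v_top² = gr.
With ω = v/R, the kinetic energy at speed v is ½(1+k)Mv² = (7/10)Mv².
Energy conservation from release (height h) to the top (height 2r): Mgh = Mg(2r) + (7/10)M·gr.
Thus h_min = 2r + (1+k)r/2 = r(2 + 1.4/2) = 0.905 × 2.7 ≈ 2.44 m.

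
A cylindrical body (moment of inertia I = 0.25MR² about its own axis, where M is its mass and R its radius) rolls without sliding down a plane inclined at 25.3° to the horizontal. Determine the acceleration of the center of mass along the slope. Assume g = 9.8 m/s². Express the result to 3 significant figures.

a ≈ 3.35 m/s²

Here I = 0.25MR², so the shape factor k = I/(MR²) = 0.25.
Along the incline Mg sinθ − f = Ma, and torque about the center fR = Iα = kMR²(a/R) gives f = kMa.
Eliminating f: Mg sinθ = (1+k)Ma, so a = g sinθ/(1+k) = 9.8 × sin25.3° / 1.25 ≈ 3.35 m/s².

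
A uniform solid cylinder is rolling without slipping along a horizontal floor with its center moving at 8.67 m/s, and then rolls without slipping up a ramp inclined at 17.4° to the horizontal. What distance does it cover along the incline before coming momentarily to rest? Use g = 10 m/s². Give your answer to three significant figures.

With I = (1/2)MR², the ratio k = I/(MR²) is 0.5.
Pure rolling means v = ωR; then KE = ½Mv² + ½I(v/R)² = ½(1+k)Mv² = (3/4)Mv².
Setting this equal to Mgh gives the vertical rise h = (1+k)v₀²/(2g) = 1.5×8.67²/(2×10) = 5.638 m.
The distance along the slope is d = h/sinθ = 5.638/sin17.4° ≈ 18.9 m.

d ≈ 18.9 m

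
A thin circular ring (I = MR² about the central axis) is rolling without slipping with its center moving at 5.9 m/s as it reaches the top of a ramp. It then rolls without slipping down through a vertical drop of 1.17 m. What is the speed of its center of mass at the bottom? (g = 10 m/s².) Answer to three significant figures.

Here I = MR², so the shape factor k = I/(MR²) = 1.
The rolling condition ω = v/R makes the rotational term ½I(v/R)² = ½kMv², so KE_total = ½(1+k)Mv² = Mv².
Conserving energy between top and bottom: Mv² = Mv₀² + Mgh, hence v² = v₀² + 2gh/(1+k).
v = √(5.9² + 2×10×1.17/2) = √46.51 ≈ 6.82 m/s.

v ≈ 6.82 m/s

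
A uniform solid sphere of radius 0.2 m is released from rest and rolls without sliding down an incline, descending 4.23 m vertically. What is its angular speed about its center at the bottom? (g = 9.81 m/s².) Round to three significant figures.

ω ≈ 38.5 rad/s

Here I = (2/5)MR², so the shape factor k = I/(MR²) = 0.4.
Pure rolling means v = ωR; then KE = ½Mv² + ½I(v/R)² = ½(1+k)Mv² = (7/10)Mv².
Energy conservation Mgh = ½(1+k)Mv² gives v = √(2gh/(1+k)) = √(2 × 9.81 × 4.23 / 1.4) = 7.699 m/s.
The angular speed follows from ω = v/R = 7.699/0.2 ≈ 38.5 rad/s.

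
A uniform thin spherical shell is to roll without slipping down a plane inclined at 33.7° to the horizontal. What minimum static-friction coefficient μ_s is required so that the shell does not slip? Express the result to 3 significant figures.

μ_min ≈ 0.267

For this body I = (2/3)MR², i.e. k = I/(MR²) = 2/3.
Newton's second law down the slope: Mg sinθ − f = Ma. The torque equation fR = Iα (with α = a/R) gives f = kMa.
These give a = g sinθ/(1+k) and the required friction f = kMg sinθ/(1+k).
The normal force is N = Mg cosθ, so μ_min = f/N = k tanθ/(1+k).
μ_min = (2/3) × tan33.7° / 1.667 ≈ 0.267.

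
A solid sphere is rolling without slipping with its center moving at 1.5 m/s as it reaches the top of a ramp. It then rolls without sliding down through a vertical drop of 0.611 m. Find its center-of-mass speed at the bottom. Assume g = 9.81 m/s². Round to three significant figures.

The moment of inertia is (2/5)MR², giving k ≡ I/(MR²) = 0.4.
The rolling condition ω = v/R makes the rotational term ½I(v/R)² = ½kMv², so KE_total = ½(1+k)Mv² = (7/10)Mv².
Conserving energy between top and bottom: (7/10)Mv² = (7/10)Mv₀² + Mgh, hence v² = v₀² + 2gh/(1+k).
v = √(1.5² + 2×9.81×0.611/1.4) = √10.81 ≈ 3.29 m/s.

v ≈ 3.29 m/s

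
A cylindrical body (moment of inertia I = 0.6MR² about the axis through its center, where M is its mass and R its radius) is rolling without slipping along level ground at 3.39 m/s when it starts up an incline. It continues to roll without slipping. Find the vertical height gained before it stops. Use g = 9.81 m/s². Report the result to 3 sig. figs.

h ≈ 0.937 m

Here I = 0.6MR², so the shape factor k = I/(MR²) = 0.6.
Since it rolls without slipping, ω = v/R and KE = ½Mv² + ½Iω² = ½(1+k)Mv² = (4/5)Mv².
All of this converts to potential energy at the highest point: (4/5)Mv₀² = Mgh.
Thus h = (1+k)v₀²/(2g) = 1.6 × 3.39² / (2 × 9.81) ≈ 0.937 m.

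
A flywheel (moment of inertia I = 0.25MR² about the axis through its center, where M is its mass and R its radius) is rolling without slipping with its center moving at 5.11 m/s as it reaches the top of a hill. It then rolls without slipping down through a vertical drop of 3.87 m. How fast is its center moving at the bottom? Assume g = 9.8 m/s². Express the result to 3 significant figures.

Here I = 0.25MR², so the shape factor k = I/(MR²) = 0.25.
Pure rolling means v = ωR; then KE = ½Mv² + ½I(v/R)² = ½(1+k)Mv² = (5/8)Mv².
Energy conservation: (5/8)Mv₀² + Mgh = (5/8)Mv², so v² = v₀² + 2gh/(1+k).
v = √(5.11² + 2×9.8×3.87/1.25) = √86.79 ≈ 9.32 m/s.

v ≈ 9.32 m/s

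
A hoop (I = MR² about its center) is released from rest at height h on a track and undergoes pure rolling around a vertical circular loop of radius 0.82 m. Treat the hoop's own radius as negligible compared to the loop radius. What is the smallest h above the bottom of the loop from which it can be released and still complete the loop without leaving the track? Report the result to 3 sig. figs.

h_min ≈ 2.46 m

With I = MR², the ratio k = I/(MR²) is 1.
At the top of the loop, the minimum-contact condition is Mg = Mv_top²/r, so v_top² = gr.
With ω = v/R, the kinetic energy at speed v is ½(1+k)Mv² = Mv².
Energy conservation from release (height h) to the top (height 2r): Mgh = Mg(2r) + M·gr.
Thus h_min = 2r + (1+k)r/2 = r(2 + 2/2) = 0.82 × 3 ≈ 2.46 m.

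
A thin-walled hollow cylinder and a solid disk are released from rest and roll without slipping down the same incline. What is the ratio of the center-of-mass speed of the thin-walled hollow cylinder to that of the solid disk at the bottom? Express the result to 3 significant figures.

v_ratio ≈ 0.866

Each satisfies Mgh = ½(1+k)Mv² with k = I/(MR²), so v ∝ 1/√(1+k).
For the thin-walled hollow cylinder k = 1; for the solid disk k = 0.5.
v₁/v₂ = √((1+k₂)/(1+k₁)) = √(1.5/2) ≈ 0.866.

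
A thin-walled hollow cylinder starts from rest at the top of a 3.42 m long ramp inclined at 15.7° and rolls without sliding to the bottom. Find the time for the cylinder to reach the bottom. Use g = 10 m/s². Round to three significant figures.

t ≈ 2.25 s

Here I = MR², so the shape factor k = I/(MR²) = 1.
Newton's second law down the slope: Mg sinθ − f = Ma. The torque equation fR = Iα (with α = a/R) gives f = kMa.
Hence a = g sinθ/(1+k) = 10×sin15.7°/2 = 1.353 m/s².
Starting from rest, L = ½at², so t = √(2L/a) = √(2×3.42/1.353) ≈ 2.25 s.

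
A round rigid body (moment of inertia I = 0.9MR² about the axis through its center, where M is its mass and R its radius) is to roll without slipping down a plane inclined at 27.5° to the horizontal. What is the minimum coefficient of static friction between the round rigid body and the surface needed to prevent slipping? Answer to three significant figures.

The moment of inertia is 0.9MR², giving k ≡ I/(MR²) = 0.9.
Translational: Mg sinθ − f = Ma. Rotational about the CM: fR = Iα = kMRa, so f = kMa.
These give a = g sinθ/(1+k) and the required friction f = kMg sinθ/(1+k).
With N = Mg cosθ, the no-slip condition f ≤ μN gives μ_min = f/N = k tanθ/(1+k).
μ_min = 0.9 × tan27.5° / 1.9 ≈ 0.247.

μ_min ≈ 0.247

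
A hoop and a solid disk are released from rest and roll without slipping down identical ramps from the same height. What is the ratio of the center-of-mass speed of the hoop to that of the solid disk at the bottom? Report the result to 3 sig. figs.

Each satisfies Mgh = ½(1+k)Mv² with k = I/(MR²), so v ∝ 1/√(1+k).
For the hoop k = 1; for the solid disk k = 0.5.
v₁/v₂ = √((1+k₂)/(1+k₁)) = √(1.5/2) ≈ 0.866.

v_ratio ≈ 0.866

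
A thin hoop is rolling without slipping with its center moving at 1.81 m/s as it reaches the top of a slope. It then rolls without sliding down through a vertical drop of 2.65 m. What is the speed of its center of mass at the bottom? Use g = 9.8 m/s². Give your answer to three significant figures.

Here I = MR², so the shape factor k = I/(MR²) = 1.
Since it rolls without slipping, ω = v/R and KE = ½Mv² + ½Iω² = ½(1+k)Mv² = Mv².
Conserving energy between top and bottom: Mv² = Mv₀² + Mgh, hence v² = v₀² + 2gh/(1+k).
v = √(1.81² + 2×9.8×2.65/2) = √29.25 ≈ 5.41 m/s.

v ≈ 5.41 m/s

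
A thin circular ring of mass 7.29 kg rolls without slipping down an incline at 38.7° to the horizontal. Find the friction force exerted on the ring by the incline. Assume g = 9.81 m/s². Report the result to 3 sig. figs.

The moment of inertia is MR², giving k ≡ I/(MR²) = 1.
Along the incline Mg sinθ − f = Ma, and torque about the center fR = Iα = kMR²(a/R) gives f = kMa.
Combining, a = g sinθ/(1+k) and f = kMa = kMg sinθ/(1+k).
f = 1 × 7.29 × 9.81 × sin38.7° / 2 ≈ 22.4 N.

f ≈ 22.4 N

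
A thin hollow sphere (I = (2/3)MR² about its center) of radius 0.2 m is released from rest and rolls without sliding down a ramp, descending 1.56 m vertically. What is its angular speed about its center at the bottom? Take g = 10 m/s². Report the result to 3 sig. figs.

ω ≈ 21.6 rad/s

Here I = (2/3)MR², so the shape factor k = I/(MR²) = 2/3.
Rolling without slipping gives ω = v/R, so the total kinetic energy is ½Mv² + ½Iω² = ½(1+k)Mv² = (5/6)Mv².
Energy conservation Mgh = ½(1+k)Mv² gives v = √(2gh/(1+k)) = √(2 × 10 × 1.56 / 1.667) = 4.327 m/s.
The angular speed follows from ω = v/R = 4.327/0.2 ≈ 21.6 rad/s.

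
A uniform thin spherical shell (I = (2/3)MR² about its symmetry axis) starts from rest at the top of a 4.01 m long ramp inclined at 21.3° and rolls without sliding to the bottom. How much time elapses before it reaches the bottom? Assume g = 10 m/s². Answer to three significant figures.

t ≈ 1.92 s

For this body I = (2/3)MR², i.e. k = I/(MR²) = 2/3.
Along the incline Mg sinθ − f = Ma, and torque about the center fR = Iα = kMR²(a/R) gives f = kMa.
Hence a = g sinθ/(1+k) = 10×sin21.3°/1.667 = 2.18 m/s².
Starting from rest, L = ½at², so t = √(2L/a) = √(2×4.01/2.18) ≈ 1.92 s.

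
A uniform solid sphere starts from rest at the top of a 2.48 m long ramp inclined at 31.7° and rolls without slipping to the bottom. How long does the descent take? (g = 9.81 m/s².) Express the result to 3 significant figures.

The moment of inertia is (2/5)MR², giving k ≡ I/(MR²) = 0.4.
Along the incline Mg sinθ − f = Ma, and torque about the center fR = Iα = kMR²(a/R) gives f = kMa.
Hence a = g sinθ/(1+k) = 9.81×sin31.7°/1.4 = 3.682 m/s².
With constant a from rest, t = √(2L/a) = √(2·2.48/3.682) ≈ 1.16 s.

t ≈ 1.16 s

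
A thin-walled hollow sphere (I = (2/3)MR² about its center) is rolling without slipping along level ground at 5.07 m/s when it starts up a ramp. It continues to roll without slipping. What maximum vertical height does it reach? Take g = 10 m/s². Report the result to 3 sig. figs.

For this body I = (2/3)MR², i.e. k = I/(MR²) = 2/3.
Rolling without slipping gives ω = v/R, so the total kinetic energy is ½Mv² + ½Iω² = ½(1+k)Mv² = (5/6)Mv².
At the top the kinetic energy is zero, so (5/6)Mv₀² = Mgh.
Thus h = (1+k)v₀²/(2g) = 1.667 × 5.07² / (2 × 10) ≈ 2.14 m.

h ≈ 2.14 m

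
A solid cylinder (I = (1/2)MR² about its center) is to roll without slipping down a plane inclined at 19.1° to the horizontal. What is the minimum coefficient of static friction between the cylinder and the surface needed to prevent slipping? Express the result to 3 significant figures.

μ_min ≈ 0.115

For this body I = (1/2)MR², i.e. k = I/(MR²) = 0.5.
Translational: Mg sinθ − f = Ma. Rotational about the CM: fR = Iα = kMRa, so f = kMa.
These give a = g sinθ/(1+k) and the required friction f = kMg sinθ/(1+k).
With N = Mg cosθ, the no-slip condition f ≤ μN gives μ_min = f/N = k tanθ/(1+k).
μ_min = 0.5 × tan19.1° / 1.5 ≈ 0.115.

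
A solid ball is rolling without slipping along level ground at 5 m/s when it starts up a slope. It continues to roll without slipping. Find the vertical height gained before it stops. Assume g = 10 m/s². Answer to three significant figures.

h ≈ 1.75 m

The moment of inertia is (2/5)MR², giving k ≡ I/(MR²) = 0.4.
The rolling condition ω = v/R makes the rotational term ½I(v/R)² = ½kMv², so KE_total = ½(1+k)Mv² = (7/10)Mv².
All of this converts to potential energy at the highest point: (7/10)Mv₀² = Mgh.
Thus h = (1+k)v₀²/(2g) = 1.4 × 5² / (2 × 10) ≈ 1.75 m.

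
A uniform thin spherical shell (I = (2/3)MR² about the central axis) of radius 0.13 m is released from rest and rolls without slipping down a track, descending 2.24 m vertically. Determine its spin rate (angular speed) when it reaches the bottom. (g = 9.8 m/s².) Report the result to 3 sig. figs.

ω ≈ 39.5 rad/s

The moment of inertia is (2/3)MR², giving k ≡ I/(MR²) = 2/3.
Since it rolls without slipping, ω = v/R and KE = ½Mv² + ½Iω² = ½(1+k)Mv² = (5/6)Mv².
Energy conservation Mgh = ½(1+k)Mv² gives v = √(2gh/(1+k)) = √(2 × 9.8 × 2.24 / 1.667) = 5.132 m/s.
Then ω = v/R = 5.132 / 0.13 ≈ 39.5 rad/s.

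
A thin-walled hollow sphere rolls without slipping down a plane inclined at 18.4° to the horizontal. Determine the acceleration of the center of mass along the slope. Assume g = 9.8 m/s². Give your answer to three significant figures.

Here I = (2/3)MR², so the shape factor k = I/(MR²) = 2/3.
Along the incline Mg sinθ − f = Ma, and torque about the center fR = Iα = kMR²(a/R) gives f = kMa.
Eliminating f: Mg sinθ = (1+k)Ma, so a = g sinθ/(1+k) = 9.8 × sin18.4° / 1.667 ≈ 1.86 m/s².

a ≈ 1.86 m/s²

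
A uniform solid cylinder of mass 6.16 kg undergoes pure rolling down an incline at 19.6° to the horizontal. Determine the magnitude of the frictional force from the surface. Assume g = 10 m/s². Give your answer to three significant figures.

With I = (1/2)MR², the ratio k = I/(MR²) is 0.5.
Translational: Mg sinθ − f = Ma. Rotational about the CM: fR = Iα = kMRa, so f = kMa.
Combining, a = g sinθ/(1+k) and f = kMa = kMg sinθ/(1+k).
f = 0.5 × 6.16 × 10 × sin19.6° / 1.5 ≈ 6.89 N.

f ≈ 6.89 N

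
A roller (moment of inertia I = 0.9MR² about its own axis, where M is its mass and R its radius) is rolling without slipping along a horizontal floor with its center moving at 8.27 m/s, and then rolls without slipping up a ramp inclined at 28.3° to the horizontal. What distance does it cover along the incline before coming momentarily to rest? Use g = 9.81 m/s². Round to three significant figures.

For this body I = 0.9MR², i.e. k = I/(MR²) = 0.9.
Since it rolls without slipping, ω = v/R and KE = ½Mv² + ½Iω² = ½(1+k)Mv² = (19/20)Mv².
Setting this equal to Mgh gives the vertical rise h = (1+k)v₀²/(2g) = 1.9×8.27²/(2×9.81) = 6.623 m.
Along the incline, d = h/sinθ = 6.623/sin28.3° ≈ 14.0 m.

d ≈ 14.0 m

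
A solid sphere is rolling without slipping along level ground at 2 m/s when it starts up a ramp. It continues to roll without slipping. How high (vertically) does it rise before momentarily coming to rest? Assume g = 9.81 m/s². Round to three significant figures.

h ≈ 0.285 m

For this body I = (2/5)MR², i.e. k = I/(MR²) = 0.4.
Rolling without slipping gives ω = v/R, so the total kinetic energy is ½Mv² + ½Iω² = ½(1+k)Mv² = (7/10)Mv².
At the top the kinetic energy is zero, so (7/10)Mv₀² = Mgh.
Thus h = (1+k)v₀²/(2g) = 1.4 × 2² / (2 × 9.81) ≈ 0.285 m.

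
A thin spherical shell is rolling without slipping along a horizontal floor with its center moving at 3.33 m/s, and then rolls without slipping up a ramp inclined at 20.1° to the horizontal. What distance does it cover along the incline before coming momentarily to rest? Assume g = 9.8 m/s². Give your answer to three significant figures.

d ≈ 2.74 m

For this body I = (2/3)MR², i.e. k = I/(MR²) = 2/3.
The rolling condition ω = v/R makes the rotational term ½I(v/R)² = ½kMv², so KE_total = ½(1+k)Mv² = (5/6)Mv².
Setting this equal to Mgh gives the vertical rise h = (1+k)v₀²/(2g) = 1.667×3.33²/(2×9.8) = 0.9429 m.
Along the incline, d = h/sinθ = 0.9429/sin20.1° ≈ 2.74 m.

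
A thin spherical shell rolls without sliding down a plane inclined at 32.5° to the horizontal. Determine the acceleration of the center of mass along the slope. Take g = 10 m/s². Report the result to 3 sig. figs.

With I = (2/3)MR², the ratio k = I/(MR²) is 2/3.
Translational: Mg sinθ − f = Ma. Rotational about the CM: fR = Iα = kMRa, so f = kMa.
Eliminating f: Mg sinθ = (1+k)Ma, so a = g sinθ/(1+k) = 10 × sin32.5° / 1.667 ≈ 3.22 m/s².

a ≈ 3.22 m/s²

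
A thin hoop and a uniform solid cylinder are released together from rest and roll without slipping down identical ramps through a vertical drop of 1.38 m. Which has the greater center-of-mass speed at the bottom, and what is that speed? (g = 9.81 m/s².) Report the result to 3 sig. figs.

the uniform solid cylinder, at v ≈ 4.25 m/s

For rolling without slipping, Mgh = ½(1+k)Mv² where k = I/(MR²), so v = √(2gh/(1+k)).
Thin hoop: k = 1, giving v = √(2×9.81×1.38/2) = 3.679 m/s.
Uniform solid cylinder: k = 0.5, giving v = √(2×9.81×1.38/1.5) = 4.249 m/s.
The smaller k wins: the uniform solid cylinder, at ≈ 4.25 m/s.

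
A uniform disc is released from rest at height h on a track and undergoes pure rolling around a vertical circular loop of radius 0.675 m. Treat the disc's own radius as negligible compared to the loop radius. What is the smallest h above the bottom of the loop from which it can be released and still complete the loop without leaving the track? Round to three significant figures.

With I = (1/2)MR², the ratio k = I/(MR²) is 0.5.
At the top of the loop, the minimum-contact condition is Mg = Mv_top²/r, so v_top² = gr.
With ω = v/R, the kinetic energy at speed v is ½(1+k)Mv² = (3/4)Mv².
Energy conservation from release (height h) to the top (height 2r): Mgh = Mg(2r) + (3/4)M·gr.
Thus h_min = 2r + (1+k)r/2 = r(2 + 1.5/2) = 0.675 × 2.75 ≈ 1.86 m.

h_min ≈ 1.86 m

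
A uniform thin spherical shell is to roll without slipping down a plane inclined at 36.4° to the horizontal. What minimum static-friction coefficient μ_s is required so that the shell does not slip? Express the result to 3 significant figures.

For this body I = (2/3)MR², i.e. k = I/(MR²) = 2/3.
Newton's second law down the slope: Mg sinθ − f = Ma. The torque equation fR = Iα (with α = a/R) gives f = kMa.
These give a = g sinθ/(1+k) and the required friction f = kMg sinθ/(1+k).
With N = Mg cosθ, the no-slip condition f ≤ μN gives μ_min = f/N = k tanθ/(1+k).
μ_min = (2/3) × tan36.4° / 1.667 ≈ 0.295.

μ_min ≈ 0.295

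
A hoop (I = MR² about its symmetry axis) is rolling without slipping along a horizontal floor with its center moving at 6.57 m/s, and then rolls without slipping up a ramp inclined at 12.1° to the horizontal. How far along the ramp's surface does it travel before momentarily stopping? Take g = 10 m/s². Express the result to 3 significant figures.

d ≈ 20.6 m

With I = MR², the ratio k = I/(MR²) is 1.
Pure rolling means v = ωR; then KE = ½Mv² + ½I(v/R)² = ½(1+k)Mv² = Mv².
Setting this equal to Mgh gives the vertical rise h = (1+k)v₀²/(2g) = 2×6.57²/(2×10) = 4.316 m.
The distance along the slope is d = h/sinθ = 4.316/sin12.1° ≈ 20.6 m.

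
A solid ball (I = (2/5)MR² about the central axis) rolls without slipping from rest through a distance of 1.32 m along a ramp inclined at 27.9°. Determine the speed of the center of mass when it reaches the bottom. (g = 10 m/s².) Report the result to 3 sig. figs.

With I = (2/5)MR², the ratio k = I/(MR²) is 0.4.
The rolling condition ω = v/R makes the rotational term ½I(v/R)² = ½kMv², so KE_total = ½(1+k)Mv² = (7/10)Mv².
The vertical drop is h = L sinθ = 1.32 × sin27.9° = 0.6177 m.
Setting Mgh = (7/10)Mv² gives v = √(2gh/(1+k)) = √(2·10·0.6177/1.4) ≈ 2.97 m/s.

v ≈ 2.97 m/s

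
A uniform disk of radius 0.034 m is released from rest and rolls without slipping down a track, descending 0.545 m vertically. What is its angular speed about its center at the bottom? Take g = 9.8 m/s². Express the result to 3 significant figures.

With I = (1/2)MR², the ratio k = I/(MR²) is 0.5.
The rolling condition ω = v/R makes the rotational term ½I(v/R)² = ½kMv², so KE_total = ½(1+k)Mv² = (3/4)Mv².
Energy conservation Mgh = ½(1+k)Mv² gives v = √(2gh/(1+k)) = √(2 × 9.8 × 0.545 / 1.5) = 2.669 m/s.
Then ω = v/R = 2.669 / 0.034 ≈ 78.5 rad/s.

ω ≈ 78.5 rad/s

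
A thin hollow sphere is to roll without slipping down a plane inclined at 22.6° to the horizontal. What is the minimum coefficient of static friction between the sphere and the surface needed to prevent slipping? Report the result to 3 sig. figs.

For this body I = (2/3)MR², i.e. k = I/(MR²) = 2/3.
Newton's second law down the slope: Mg sinθ − f = Ma. The torque equation fR = Iα (with α = a/R) gives f = kMa.
These give a = g sinθ/(1+k) and the required friction f = kMg sinθ/(1+k).
The normal force is N = Mg cosθ, so μ_min = f/N = k tanθ/(1+k).
μ_min = (2/3) × tan22.6° / 1.667 ≈ 0.167.

μ_min ≈ 0.167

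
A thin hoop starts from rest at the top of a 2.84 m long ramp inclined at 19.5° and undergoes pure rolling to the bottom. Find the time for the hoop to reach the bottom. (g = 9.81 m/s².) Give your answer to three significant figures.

t ≈ 1.86 s

With I = MR², the ratio k = I/(MR²) is 1.
Along the incline Mg sinθ − f = Ma, and torque about the center fR = Iα = kMR²(a/R) gives f = kMa.
Hence a = g sinθ/(1+k) = 9.81×sin19.5°/2 = 1.637 m/s².
With constant a from rest, t = √(2L/a) = √(2·2.84/1.637) ≈ 1.86 s.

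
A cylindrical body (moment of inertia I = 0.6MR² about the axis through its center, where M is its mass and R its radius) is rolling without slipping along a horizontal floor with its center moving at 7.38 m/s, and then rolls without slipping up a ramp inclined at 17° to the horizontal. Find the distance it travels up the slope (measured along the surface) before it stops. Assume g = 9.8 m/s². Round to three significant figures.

Here I = 0.6MR², so the shape factor k = I/(MR²) = 0.6.
Since it rolls without slipping, ω = v/R and KE = ½Mv² + ½Iω² = ½(1+k)Mv² = (4/5)Mv².
Setting this equal to Mgh gives the vertical rise h = (1+k)v₀²/(2g) = 1.6×7.38²/(2×9.8) = 4.446 m.
Along the incline, d = h/sinθ = 4.446/sin17° ≈ 15.2 m.

d ≈ 15.2 m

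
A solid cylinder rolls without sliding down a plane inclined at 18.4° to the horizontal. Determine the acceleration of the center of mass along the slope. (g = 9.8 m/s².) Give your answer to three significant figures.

a ≈ 2.06 m/s²

With I = (1/2)MR², the ratio k = I/(MR²) is 0.5.
Translational: Mg sinθ − f = Ma. Rotational about the CM: fR = Iα = kMRa, so f = kMa.
Eliminating f: Mg sinθ = (1+k)Ma, so a = g sinθ/(1+k) = 9.8 × sin18.4° / 1.5 ≈ 2.06 m/s².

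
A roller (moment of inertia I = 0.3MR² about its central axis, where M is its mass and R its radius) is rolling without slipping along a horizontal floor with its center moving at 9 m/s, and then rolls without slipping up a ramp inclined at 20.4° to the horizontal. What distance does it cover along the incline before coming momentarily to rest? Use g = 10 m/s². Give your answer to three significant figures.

d ≈ 15.1 m

For this body I = 0.3MR², i.e. k = I/(MR²) = 0.3.
The rolling condition ω = v/R makes the rotational term ½I(v/R)² = ½kMv², so KE_total = ½(1+k)Mv² = (13/20)Mv².
Setting this equal to Mgh gives the vertical rise h = (1+k)v₀²/(2g) = 1.3×9²/(2×10) = 5.265 m.
Along the incline, d = h/sinθ = 5.265/sin20.4° ≈ 15.1 m.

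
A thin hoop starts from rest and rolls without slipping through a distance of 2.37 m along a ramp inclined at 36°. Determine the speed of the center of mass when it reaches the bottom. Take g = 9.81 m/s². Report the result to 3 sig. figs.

For this body I = MR², i.e. k = I/(MR²) = 1.
The rolling condition ω = v/R makes the rotational term ½I(v/R)² = ½kMv², so KE_total = ½(1+k)Mv² = Mv².
The vertical drop is h = L sinθ = 2.37 × sin36° = 1.393 m.
Energy conservation: Mgh = Mv², so v = √(2gh/(1+k)) = √(2 × 9.81 × 1.393 / 2) ≈ 3.70 m/s.

v ≈ 3.70 m/s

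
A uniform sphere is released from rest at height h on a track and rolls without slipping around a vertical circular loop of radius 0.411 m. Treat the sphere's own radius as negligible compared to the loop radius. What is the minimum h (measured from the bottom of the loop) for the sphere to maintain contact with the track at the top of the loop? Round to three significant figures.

h_min ≈ 1.11 m

The moment of inertia is (2/5)MR², giving k ≡ I/(MR²) = 0.4.
At the top, contact is just lost when gravity alone supplies the centripetal force: Mg = Mv_top²/r, i.e. v_top² = gr.
With ω = v/R, the kinetic energy at speed v is ½(1+k)Mv² = (7/10)Mv².
Energy conservation from release (height h) to the top (height 2r): Mgh = Mg(2r) + (7/10)M·gr.
Thus h_min = 2r + (1+k)r/2 = r(2 + 1.4/2) = 0.411 × 2.7 ≈ 1.11 m.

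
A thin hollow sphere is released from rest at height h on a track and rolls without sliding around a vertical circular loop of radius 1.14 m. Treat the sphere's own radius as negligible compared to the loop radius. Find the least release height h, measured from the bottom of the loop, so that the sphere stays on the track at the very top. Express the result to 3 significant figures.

Here I = (2/3)MR², so the shape factor k = I/(MR²) = 2/3.
At the top, contact is just lost when gravity alone supplies the centripetal force: Mg = Mv_top²/r, i.e. v_top² = gr.
With ω = v/R, the kinetic energy at speed v is ½(1+k)Mv² = (5/6)Mv².
Energy conservation from release (height h) to the top (height 2r): Mgh = Mg(2r) + (5/6)M·gr.
Thus h_min = 2r + (1+k)r/2 = r(2 + 1.667/2) = 1.14 × 2.833 ≈ 3.23 m.

h_min ≈ 3.23 m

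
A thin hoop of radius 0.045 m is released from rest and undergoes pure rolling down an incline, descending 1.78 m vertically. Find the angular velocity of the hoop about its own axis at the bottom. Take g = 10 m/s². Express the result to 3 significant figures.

ω ≈ 93.8 rad/s

Here I = MR², so the shape factor k = I/(MR²) = 1.
Rolling without slipping gives ω = v/R, so the total kinetic energy is ½Mv² + ½Iω² = ½(1+k)Mv² = Mv².
Energy conservation Mgh = ½(1+k)Mv² gives v = √(2gh/(1+k)) = √(2 × 10 × 1.78 / 2) = 4.219 m/s.
Then ω = v/R = 4.219 / 0.045 ≈ 93.8 rad/s.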